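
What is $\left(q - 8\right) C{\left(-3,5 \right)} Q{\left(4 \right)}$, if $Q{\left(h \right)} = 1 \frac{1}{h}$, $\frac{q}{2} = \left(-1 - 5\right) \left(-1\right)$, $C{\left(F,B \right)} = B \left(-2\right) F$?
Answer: $30$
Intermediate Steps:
$C{\left(F,B \right)} = - 2 B F$
$q = 12$ ($q = 2 \left(-1 - 5\right) \left(-1\right) = 2 \left(\left(-6\right) \left(-1\right)\right) = 2 \cdot 6 = 12$)
$Q{\left(h \right)} = \frac{1}{h}$
$\left(q - 8\right) C{\left(-3,5 \right)} Q{\left(4 \right)} = \frac{\left(12 - 8\right) \left(\left(-2\right) 5 \left(-3\right)\right)}{4} = 4 \cdot 30 \cdot \frac{1}{4} = 120 \cdot \frac{1}{4} = 30$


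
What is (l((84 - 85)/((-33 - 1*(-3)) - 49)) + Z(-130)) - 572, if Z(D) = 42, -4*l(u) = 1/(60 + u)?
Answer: -10050999/18964 ≈ -530.00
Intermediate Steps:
l(u) = -1/(4*(60 + u))
(l((84 - 85)/((-33 - 1*(-3)) - 49)) + Z(-130)) - 572 = (-1/(240 + 4*((84 - 85)/((-33 - 1*(-3)) - 49))) + 42) - 572 = (-1/(240 + 4*(-1/((-33 + 3) - 49))) + 42) - 572 = (-1/(240 + 4*(-1/(-30 - 49))) + 42) - 572 = (-1/(240 + 4*(-1/(-79))) + 42) - 572 = (-1/(240 + 4*(-1*(-1/79))) + 42) - 572 = (-1/(240 + 4*(1/79)) + 42) - 572 = (-1/(240 + 4/79) + 42) - 572 = (-1/18964/79 + 42) - 572 = (-1*79/18964 + 42) - 572 = (-79/18964 + 42) - 572 = 796409/18964 - 572 = -10050999/18964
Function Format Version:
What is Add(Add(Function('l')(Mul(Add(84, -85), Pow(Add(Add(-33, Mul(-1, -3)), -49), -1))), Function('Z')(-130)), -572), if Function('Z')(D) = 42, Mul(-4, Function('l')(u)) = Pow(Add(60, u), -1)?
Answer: Rational(-10050999, 18964) ≈ -530.00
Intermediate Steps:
Function('l')(u) = Mul(Rational(-1, 4), Pow(Add(60, u), -1))
Add(Add(Function('l')(Mul(Add(84, -85), Pow(Add(Add(-33, Mul(-1, -3)), -49), -1))), Function('Z')(-130)), -572) = Add(Add(Mul(-1, Pow(Add(240, Mul(4, Mul(Add(84, -85), Pow(Add(Add(-33, Mul(-1, -3)), -49), -1)))), -1)), 42), -572) = Add(Add(Mul(-1, Pow(Add(240, Mul(4, Mul(-1, Pow(Add(Add(-33, 3), -49), -1)))), -1)), 42), -572) = Add(Add(Mul(-1, Pow(Add(240, Mul(4, Mul(-1, Pow(Add(-30, -49), -1)))), -1)), 42), -572) = Add(Add(Mul(-1, Pow(Add(240, Mul(4, Mul(-1, Pow(-79, -1)))), -1)), 42), -572) = Add(Add(Mul(-1, Pow(Add(240, Mul(4, Mul(-1, Rational(-1, 79)))), -1)), 42), -572) = Add(Add(Mul(-1, Pow(Add(240, Mul(4, Rational(1, 79))), -1)), 42), -572) = Add(Add(Mul(-1, Pow(Add(240, Rational(4, 79)), -1)), 42), -572) = Add(Add(Mul(-1, Pow(Rational(18964, 79), -1)), 42), -572) = Add(Add(Mul(-1, Rational(79, 18964)), 42), -572) = Add(Add(Rational(-79, 18964), 42), -572) = Add(Rational(796409, 18964), -572) = Rational(-10050999, 18964)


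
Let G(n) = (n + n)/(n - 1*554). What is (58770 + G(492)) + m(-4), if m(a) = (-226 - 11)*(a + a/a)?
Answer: 1843419/31 ≈ 59465.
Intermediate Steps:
G(n) = 2*n/(-554 + n) (G(n) = (2*n)/(n - 554) = (2*n)/(-554 + n) = 2*n/(-554 + n))
m(a) = -237 - 237*a (m(a) = -237*(a + 1) = -237*(1 + a) = -237 - 237*a)
(58770 + G(492)) + m(-4) = (58770 + 2*492/(-554 + 492)) + (-237 - 237*(-4)) = (58770 + 2*492/(-62)) + (-237 + 948) = (58770 + 2*492*(-1/62)) + 711 = (58770 - 492/31) + 711 = 1821378/31 + 711 = 1843419/31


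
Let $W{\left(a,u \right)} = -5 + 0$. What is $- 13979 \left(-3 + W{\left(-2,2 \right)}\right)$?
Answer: $111832$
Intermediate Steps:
$W{\left(a,u \right)} = -5$
$- 13979 \left(-3 + W{\left(-2,2 \right)}\right) = - 13979 \left(-3 - 5\right) = \left(-13979\right) \left(-8\right) = 111832$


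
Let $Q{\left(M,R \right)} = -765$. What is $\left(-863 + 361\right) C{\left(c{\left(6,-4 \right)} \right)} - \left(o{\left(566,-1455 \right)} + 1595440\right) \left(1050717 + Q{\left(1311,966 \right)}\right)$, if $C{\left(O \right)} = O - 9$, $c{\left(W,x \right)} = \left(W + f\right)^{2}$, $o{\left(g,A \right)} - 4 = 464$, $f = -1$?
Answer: $-1675626804448$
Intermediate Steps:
$o{\left(g,A \right)} = 468$ ($o{\left(g,A \right)} = 4 + 464 = 468$)
$c{\left(W,x \right)} = \left(-1 + W\right)^{2}$ ($c{\left(W,x \right)} = \left(W - 1\right)^{2} = \left(-1 + W\right)^{2}$)
$C{\left(O \right)} = -9 + O$
$\left(-863 + 361\right) C{\left(c{\left(6,-4 \right)} \right)} - \left(o{\left(566,-1455 \right)} + 1595440\right) \left(1050717 + Q{\left(1311,966 \right)}\right) = \left(-863 + 361\right) \left(-9 + \left(-1 + 6\right)^{2}\right) - \left(468 + 1595440\right) \left(1050717 - 765\right) = - 502 \left(-9 + 5^{2}\right) - 1595908 \cdot 1049952 = - 502 \left(-9 + 25\right) - 1675626796416 = \left(-502\right) 16 - 1675626796416 = -8032 - 1675626796416 = -1675626804448$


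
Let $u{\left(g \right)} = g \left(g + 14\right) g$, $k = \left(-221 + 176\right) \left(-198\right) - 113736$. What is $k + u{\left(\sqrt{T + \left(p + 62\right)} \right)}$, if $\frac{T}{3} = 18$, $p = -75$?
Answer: $-104252 + 41 \sqrt{41} \approx -1.0399 \cdot 10^{5}$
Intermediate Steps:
$T = 54$ ($T = 3 \cdot 18 = 54$)
$k = -104826$ ($k = \left(-45\right) \left(-198\right) - 113736 = 8910 - 113736 = -104826$)
$u{\left(g \right)} = g^{2} \left(14 + g\right)$ ($u{\left(g \right)} = g \left(14 + g\right) g = g^{2} \left(14 + g\right)$)
$k + u{\left(\sqrt{T + \left(p + 62\right)} \right)} = -104826 + \left(\sqrt{54 + \left(-75 + 62\right)}\right)^{2} \left(14 + \sqrt{54 + \left(-75 + 62\right)}\right) = -104826 + \left(\sqrt{54 - 13}\right)^{2} \left(14 + \sqrt{54 - 13}\right) = -104826 + \left(\sqrt{41}\right)^{2} \left(14 + \sqrt{41}\right) = -104826 + 41 \left(14 + \sqrt{41}\right) = -104826 + \left(574 + 41 \sqrt{41}\right) = -104252 + 41 \sqrt{41}$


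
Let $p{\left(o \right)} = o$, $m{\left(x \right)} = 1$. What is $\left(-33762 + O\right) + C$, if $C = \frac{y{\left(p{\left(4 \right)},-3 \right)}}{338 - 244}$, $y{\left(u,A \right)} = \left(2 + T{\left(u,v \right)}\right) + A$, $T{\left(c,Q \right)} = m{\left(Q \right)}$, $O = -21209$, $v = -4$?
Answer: $-54971$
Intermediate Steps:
$T{\left(c,Q \right)} = 1$
$y{\left(u,A \right)} = 3 + A$ ($y{\left(u,A \right)} = \left(2 + 1\right) + A = 3 + A$)
$C = 0$ ($C = \frac{3 - 3}{338 - 244} = \frac{1}{94} \cdot 0 = 0$)
$\left(-33762 + O\right) + C = \left(-33762 - 21209\right) + 0 = -54971 + 0 = -54971$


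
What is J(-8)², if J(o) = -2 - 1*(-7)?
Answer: 25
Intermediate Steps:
J(o) = 5 (J(o) = -2 + 7 = 5)
J(-8)² = 5² = 25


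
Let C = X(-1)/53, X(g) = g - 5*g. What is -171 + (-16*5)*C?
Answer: -9383/53 ≈ -177.04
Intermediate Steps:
X(g) = -4*g
C = 4/53 (C = -4*(-1)/53 = 4*(1/53) = 4/53 ≈ 0.075472)
-171 + (-16*5)*C = -171 - 16*5*(4/53) = -171 - 80*4/53 = -171 - 320/53 = -9383/53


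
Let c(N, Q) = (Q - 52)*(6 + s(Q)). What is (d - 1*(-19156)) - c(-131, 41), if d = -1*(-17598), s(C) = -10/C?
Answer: 1509510/41 ≈ 36817.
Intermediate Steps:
c(N, Q) = (-52 + Q)*(6 - 10/Q) (c(N, Q) = (Q - 52)*(6 - 10/Q) = (-52 + Q)*(6 - 10/Q))
d = 17598
(d - 1*(-19156)) - c(-131, 41) = (17598 - 1*(-19156)) - (-322 + 6*41 + 520/41) = (17598 + 19156) - (-322 + 246 + 520*(1/41)) = 36754 - (-322 + 246 + 520/41) = 36754 - 1*(-2596/41) = 36754 + 2596/41 = 1509510/41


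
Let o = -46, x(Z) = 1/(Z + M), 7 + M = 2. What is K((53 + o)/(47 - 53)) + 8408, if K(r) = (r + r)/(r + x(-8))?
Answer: 815758/97 ≈ 8409.9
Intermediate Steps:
M = -5 (M = -7 + 2 = -5)
x(Z) = 1/(-5 + Z) (x(Z) = 1/(Z - 5) = 1/(-5 + Z))
K(r) = 2*r/(-1/13 + r) (K(r) = (r + r)/(r + 1/(-5 - 8)) = (2*r)/(r + 1/(-13)) = (2*r)/(r - 1/13) = (2*r)/(-1/13 + r) = 2*r/(-1/13 + r))
K((53 + o)/(47 - 53)) + 8408 = 26*((53 - 46)/(47 - 53))/(-1 + 13*((53 - 46)/(47 - 53))) + 8408 = 26*(7/(-6))/(-1 + 13*(7/(-6))) + 8408 = 26*(7*(-⅙))/(-1 + 13*(7*(-⅙))) + 8408 = 26*(-7/6)/(-1 + 13*(-7/6)) + 8408 = 26*(-7/6)/(-1 - 91/6) + 8408 = 26*(-7/6)/(-97/6) + 8408 = 26*(-7/6)*(-6/97) + 8408 = 182/97 + 8408 = 815758/97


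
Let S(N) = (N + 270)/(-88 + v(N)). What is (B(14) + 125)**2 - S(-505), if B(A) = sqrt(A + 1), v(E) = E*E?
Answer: 3987214915/254937 + 250*sqrt(15) ≈ 16608.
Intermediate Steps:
v(E) = E**2
B(A) = sqrt(1 + A)
S(N) = (270 + N)/(-88 + N**2) (S(N) = (N + 270)/(-88 + N**2) = (270 + N)/(-88 + N**2))
(B(14) + 125)**2 - S(-505) = (sqrt(1 + 14) + 125)**2 - (270 - 505)/(-88 + (-505)**2) = (sqrt(15) + 125)**2 - (-235)/(-88 + 255025) = (125 + sqrt(15))**2 - (-235)/254937 = (125 + sqrt(15))**2 - 1*(-235/254937) = (125 + sqrt(15))**2 + 235/254937 = 235/254937 + (125 + sqrt(15))**2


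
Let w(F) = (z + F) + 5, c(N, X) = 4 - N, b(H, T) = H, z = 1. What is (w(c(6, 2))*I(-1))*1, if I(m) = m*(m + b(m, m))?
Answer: 8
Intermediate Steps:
I(m) = 2*m² (I(m) = m*(m + m) = m*(2*m) = 2*m²)
w(F) = 6 + F (w(F) = (1 + F) + 5 = 6 + F)
(w(c(6, 2))*I(-1))*1 = ((6 + (4 - 1*6))*(2*(-1)²))*1 = ((6 + (4 - 6))*(2*1))*1 = ((6 - 2)*2)*1 = (4*2)*1 = 8*1 = 8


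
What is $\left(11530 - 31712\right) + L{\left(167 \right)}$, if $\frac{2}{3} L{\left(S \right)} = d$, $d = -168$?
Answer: $-20434$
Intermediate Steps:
$L{\left(S \right)} = -252$ ($L{\left(S \right)} = \frac{3}{2} \left(-168\right) = -252$)
$\left(11530 - 31712\right) + L{\left(167 \right)} = \left(11530 - 31712\right) - 252 = -20182 - 252 = -20434$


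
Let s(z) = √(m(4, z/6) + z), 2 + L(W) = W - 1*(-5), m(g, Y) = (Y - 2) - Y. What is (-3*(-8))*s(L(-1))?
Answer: 0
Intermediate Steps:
m(g, Y) = -2 (m(g, Y) = (-2 + Y) - Y = -2)
L(W) = 3 + W (L(W) = -2 + (W - 1*(-5)) = -2 + (W + 5) = -2 + (5 + W) = 3 + W)
s(z) = √(-2 + z)
(-3*(-8))*s(L(-1)) = (-3*(-8))*√(-2 + (3 - 1)) = 24*√(-2 + 2) = 24*√0 = 24*0 = 0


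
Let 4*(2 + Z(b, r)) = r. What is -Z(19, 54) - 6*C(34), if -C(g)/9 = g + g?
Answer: 7321/2 ≈ 3660.5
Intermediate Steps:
C(g) = -18*g (C(g) = -9*(g + g) = -18*g)
Z(b, r) = -2 + r/4
-Z(19, 54) - 6*C(34) = -(-2 + (¼)*54) - 6*(-18*34) = -(-2 + 27/2) - 6*(-612) = -1*23/2 - 1*(-3672) = -23/2 + 3672 = 7321/2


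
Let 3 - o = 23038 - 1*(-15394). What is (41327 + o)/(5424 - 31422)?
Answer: -69/619 ≈ -0.11147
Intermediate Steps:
o = -38429 (o = 3 - (23038 - 1*(-15394)) = 3 - (23038 + 15394) = 3 - 1*38432 = 3 - 38432 = -38429)
(41327 + o)/(5424 - 31422) = (41327 - 38429)/(5424 - 31422) = 2898/(-25998) = 2898*(-1/25998) = -69/619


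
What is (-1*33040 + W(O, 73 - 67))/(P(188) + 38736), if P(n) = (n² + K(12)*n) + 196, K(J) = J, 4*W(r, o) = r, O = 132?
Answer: -33007/76532 ≈ -0.43128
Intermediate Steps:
W(r, o) = r/4
P(n) = 196 + n² + 12*n (P(n) = (n² + 12*n) + 196 = 196 + n² + 12*n)
(-1*33040 + W(O, 73 - 67))/(P(188) + 38736) = (-1*33040 + (¼)*132)/((196 + 188² + 12*188) + 38736) = (-33040 + 33)/((196 + 35344 + 2256) + 38736) = -33007/(37796 + 38736) = -33007/76532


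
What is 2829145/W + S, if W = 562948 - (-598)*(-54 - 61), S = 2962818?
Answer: 1464162302749/494178 ≈ 2.9628e+6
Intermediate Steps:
W = 494178 (W = 562948 - (-598)*(-115) = 562948 - 1*68770 = 562948 - 68770 = 494178)
2829145/W + S = 2829145/494178 + 2962818 = 1464162302749/494178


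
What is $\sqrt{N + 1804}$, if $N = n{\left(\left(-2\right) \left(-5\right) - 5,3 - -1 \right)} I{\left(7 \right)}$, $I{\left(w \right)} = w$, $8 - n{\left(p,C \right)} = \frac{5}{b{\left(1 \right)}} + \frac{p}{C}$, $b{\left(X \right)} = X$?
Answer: $\frac{\sqrt{7265}}{2} \approx 42.617$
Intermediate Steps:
$n{\left(p,C \right)} = 3 - \frac{p}{C}$ ($n{\left(p,C \right)} = 8 - \left(\frac{5}{1} + \frac{p}{C}\right) = 8 - \left(5 \cdot 1 + \frac{p}{C}\right) = 8 - \left(5 + \frac{p}{C}\right) = 3 - \frac{p}{C}$)
$N = \frac{49}{4}$ ($N = \left(3 - \frac{\left(-2\right) \left(-5\right) - 5}{3 - -1}\right) 7 = \left(3 - \frac{10 - 5}{3 + 1}\right) 7 = \left(3 - \frac{5}{4}\right) 7 = \frac{7}{4} \cdot 7 = \frac{49}{4} \approx 12.25$)
$\sqrt{N + 1804} = \sqrt{\frac{49}{4} + 1804} = \sqrt{\frac{7265}{4}} = \frac{\sqrt{7265}}{2}$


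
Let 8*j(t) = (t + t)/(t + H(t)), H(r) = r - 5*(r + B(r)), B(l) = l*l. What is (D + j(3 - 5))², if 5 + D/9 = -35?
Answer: 101586241/784 ≈ 1.2957e+5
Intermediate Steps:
D = -360 (D = -45 + 9*(-35) = -45 - 315 = -360)
B(l) = l²
H(r) = -5*r² - 4*r (H(r) = r - 5*(r + r²) = r + (-5*r - 5*r²) = -5*r² - 4*r)
j(t) = t/(4*(t + t*(-4 - 5*t))) (j(t) = ((t + t)/(t + t*(-4 - 5*t)))/8 = ((2*t)/(t + t*(-4 - 5*t)))/8 = (2*t/(t + t*(-4 - 5*t)))/8 = t/(4*(t + t*(-4 - 5*t))))
(D + j(3 - 5))² = (-360 - 1/(12 + 20*(3 - 5)))² = (-360 - 1/(12 + 20*(-2)))² = (-360 - 1/(12 - 40))² = (-360 - 1/(-28))² = (-360 - 1*(-1/28))² = (-360 + 1/28)² = (-10079/28)² = 101586241/784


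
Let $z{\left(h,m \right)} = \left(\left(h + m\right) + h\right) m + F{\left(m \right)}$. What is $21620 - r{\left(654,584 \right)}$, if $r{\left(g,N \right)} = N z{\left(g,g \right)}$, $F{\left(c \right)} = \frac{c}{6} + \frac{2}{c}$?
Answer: $- \frac{245053953620}{327} \approx -7.494 \cdot 10^{8}$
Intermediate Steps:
$F{\left(c \right)} = \frac{2}{c} + \frac{c}{6}$ ($F{\left(c \right)} = c \frac{1}{6} + \frac{2}{c} = \frac{c}{6} + \frac{2}{c} = \frac{2}{c} + \frac{c}{6}$)
$z{\left(h,m \right)} = \frac{2}{m} + \frac{m}{6} + m \left(m + 2 h\right)$ ($z{\left(h,m \right)} = \left(\left(h + m\right) + h\right) m + \left(\frac{2}{m} + \frac{m}{6}\right) = \left(m + 2 h\right) m + \left(\frac{2}{m} + \frac{m}{6}\right) = m \left(m + 2 h\right) + \left(\frac{2}{m} + \frac{m}{6}\right) = \frac{2}{m} + \frac{m}{6} + m \left(m + 2 h\right)$)
$r{\left(g,N \right)} = N \left(\frac{2}{g} + 3 g^{2} + \frac{g}{6}\right)$ ($r{\left(g,N \right)} = N \left(g^{2} + \frac{2}{g} + \frac{g}{6} + 2 g g\right) = N \left(g^{2} + \frac{2}{g} + \frac{g}{6} + 2 g^{2}\right) = N \left(\frac{2}{g} + 3 g^{2} + \frac{g}{6}\right)$)
$21620 - r{\left(654,584 \right)} = 21620 - \frac{1}{6} \cdot 584 \cdot \frac{1}{654} \left(12 + 654^{2} + 18 \cdot 654^{3}\right) = 21620 - \frac{1}{6} \cdot 584 \cdot \frac{1}{654} \left(12 + 427716 + 18 \cdot 279726264\right) = 21620 - \frac{1}{6} \cdot 584 \cdot \frac{1}{654} \left(12 + 427716 + 5035072752\right) = 21620 - \frac{1}{6} \cdot 584 \cdot \frac{1}{654} \cdot 5035500480 = 21620 - \frac{245061023360}{327} = - \frac{245053953620}{327}$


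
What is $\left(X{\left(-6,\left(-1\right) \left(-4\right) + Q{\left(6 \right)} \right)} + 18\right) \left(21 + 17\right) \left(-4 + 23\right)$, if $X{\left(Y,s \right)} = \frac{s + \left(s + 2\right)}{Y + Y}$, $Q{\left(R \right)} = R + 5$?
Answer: $\frac{33212}{3} \approx 11071.0$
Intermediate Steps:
$Q{\left(R \right)} = 5 + R$
$X{\left(Y,s \right)} = \frac{2 + 2 s}{2 Y}$ ($X{\left(Y,s \right)} = \frac{s + \left(2 + s\right)}{2 Y} = \left(2 + 2 s\right) \frac{1}{2 Y} = \frac{2 + 2 s}{2 Y}$)
$\left(X{\left(-6,\left(-1\right) \left(-4\right) + Q{\left(6 \right)} \right)} + 18\right) \left(21 + 17\right) \left(-4 + 23\right) = \left(\frac{1 + \left(\left(-1\right) \left(-4\right) + \left(5 + 6\right)\right)}{-6} + 18\right) \left(21 + 17\right) \left(-4 + 23\right) = \left(- \frac{1 + \left(4 + 11\right)}{6} + 18\right) 38 \cdot 19 = \left(- \frac{1 + 15}{6} + 18\right) 722 = \left(\left(- \frac{1}{6}\right) 16 + 18\right) 722 = \left(- \frac{8}{3} + 18\right) 722 = \frac{46}{3} \cdot 722 = \frac{33212}{3}$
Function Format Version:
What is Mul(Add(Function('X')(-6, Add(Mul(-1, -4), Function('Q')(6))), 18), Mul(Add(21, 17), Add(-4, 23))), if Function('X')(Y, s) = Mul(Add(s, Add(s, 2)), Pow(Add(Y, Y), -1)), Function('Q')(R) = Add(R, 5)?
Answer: Rational(33212, 3) ≈ 11071.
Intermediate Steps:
Function('Q')(R) = Add(5, R)
Function('X')(Y, s) = Mul(Rational(1, 2), Pow(Y, -1), Add(2, Mul(2, s))) (Function('X')(Y, s) = Mul(Add(s, Add(2, s)), Pow(Mul(2, Y), -1)) = Mul(Add(2, Mul(2, s)), Mul(Rational(1, 2), Pow(Y, -1))) = Mul(Rational(1, 2), Pow(Y, -1), Add(2, Mul(2, s))))
Mul(Add(Function('X')(-6, Add(Mul(-1, -4), Function('Q')(6))), 18), Mul(Add(21, 17), Add(-4, 23))) = Mul(Add(Mul(Pow(-6, -1), Add(1, Add(Mul(-1, -4), Add(5, 6)))), 18), Mul(Add(21, 17), Add(-4, 23))) = Mul(Add(Mul(Rational(-1, 6), Add(1, Add(4, 11))), 18), Mul(38, 19)) = Mul(Add(Mul(Rational(-1, 6), Add(1, 15)), 18), 722) = Mul(Add(Mul(Rational(-1, 6), 16), 18), 722) = Mul(Add(Rational(-8, 3), 18), 722) = Mul(Rational(46, 3), 722) = Rational(33212, 3)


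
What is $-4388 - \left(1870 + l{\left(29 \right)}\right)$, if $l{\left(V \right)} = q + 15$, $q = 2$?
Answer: $-6275$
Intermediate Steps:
$l{\left(V \right)} = 17$ ($l{\left(V \right)} = 2 + 15 = 17$)
$-4388 - \left(1870 + l{\left(29 \right)}\right) = -4388 - 1887 = -6275$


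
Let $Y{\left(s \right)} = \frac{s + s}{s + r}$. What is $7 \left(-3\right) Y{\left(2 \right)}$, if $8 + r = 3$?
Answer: $28$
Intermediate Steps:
$r = -5$ ($r = -8 + 3 = -5$)
$Y{\left(s \right)} = \frac{2 s}{-5 + s}$ ($Y{\left(s \right)} = \frac{s + s}{s - 5} = \frac{2 s}{-5 + s}$)
$7 \left(-3\right) Y{\left(2 \right)} = 7 \left(-3\right) 2 \cdot 2 \frac{1}{-5 + 2} = - 21 \cdot 2 \cdot 2 \frac{1}{-3} = - 21 \cdot 2 \cdot 2 \left(- \frac{1}{3}\right) = \left(-21\right) \left(- \frac{4}{3}\right) = 28$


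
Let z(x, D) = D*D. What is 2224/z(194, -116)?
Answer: 139/841 ≈ 0.16528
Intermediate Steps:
z(x, D) = D²
2224/z(194, -116) = 2224/((-116)²) = 2224/13456 = 2224*(1/13456) = 139/841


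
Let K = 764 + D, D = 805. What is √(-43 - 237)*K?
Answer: 3138*I*√70 ≈ 26254.0*I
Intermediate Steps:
K = 1569 (K = 764 + 805 = 1569)
√(-43 - 237)*K = √(-43 - 237)*1569 = √(-280)*1569 = (2*I*√70)*1569 = 3138*I*√70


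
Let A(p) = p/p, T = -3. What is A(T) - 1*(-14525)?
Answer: 14526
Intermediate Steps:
A(p) = 1
A(T) - 1*(-14525) = 1 - 1*(-14525) = 1 + 14525 = 14526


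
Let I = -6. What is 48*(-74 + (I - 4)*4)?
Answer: -5472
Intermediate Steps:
48*(-74 + (I - 4)*4) = 48*(-74 + (-6 - 4)*4) = 48*(-74 - 10*4) = 48*(-74 - 40) = 48*(-114) = -5472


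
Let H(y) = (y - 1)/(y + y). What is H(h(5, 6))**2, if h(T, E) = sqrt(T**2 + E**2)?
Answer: 31/122 - sqrt(61)/122 ≈ 0.19008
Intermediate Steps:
h(T, E) = sqrt(E**2 + T**2)
H(y) = (-1 + y)/(2*y) (H(y) = (-1 + y)/((2*y)) = (-1 + y)*(1/(2*y)) = (-1 + y)/(2*y))
H(h(5, 6))**2 = ((-1 + sqrt(6**2 + 5**2))/(2*(sqrt(6**2 + 5**2))))**2 = ((-1 + sqrt(36 + 25))/(2*(sqrt(36 + 25))))**2 = ((-1 + sqrt(61))/(2*(sqrt(61))))**2 = ((sqrt(61)/61)*(-1 + sqrt(61))/2)**2 = (sqrt(61)*(-1 + sqrt(61))/122)**2 = (-1 + sqrt(61))**2/244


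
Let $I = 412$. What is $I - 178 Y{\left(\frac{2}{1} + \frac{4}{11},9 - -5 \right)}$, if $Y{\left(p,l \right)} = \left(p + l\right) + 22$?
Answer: $- \frac{70584}{11} \approx -6416.7$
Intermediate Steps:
$Y{\left(p,l \right)} = 22 + l + p$ ($Y{\left(p,l \right)} = \left(l + p\right) + 22 = 22 + l + p$)
$I - 178 Y{\left(\frac{2}{1} + \frac{4}{11},9 - -5 \right)} = 412 - 178 \left(22 + \left(9 - -5\right) + \left(\frac{2}{1} + \frac{4}{11}\right)\right) = 412 - 178 \left(22 + \left(9 + 5\right) + \left(2 \cdot 1 + 4 \cdot \frac{1}{11}\right)\right) = 412 - 178 \left(22 + 14 + \left(2 + \frac{4}{11}\right)\right) = 412 - 178 \left(22 + 14 + \frac{26}{11}\right) = 412 - \frac{75116}{11} = - \frac{70584}{11}$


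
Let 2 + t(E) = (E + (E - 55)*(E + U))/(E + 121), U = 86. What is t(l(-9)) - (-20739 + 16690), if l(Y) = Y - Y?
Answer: 44087/11 ≈ 4007.9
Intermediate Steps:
l(Y) = 0
t(E) = -2 + (E + (-55 + E)*(86 + E))/(121 + E) (t(E) = -2 + (E + (E - 55)*(E + 86))/(E + 121) = -2 + (E + (-55 + E)*(86 + E))/(121 + E))
t(l(-9)) - (-20739 + 16690) = (-4972 + 0² + 30*0)/(121 + 0) - (-20739 + 16690) = (-4972 + 0 + 0)/121 - 1*(-4049) = (1/121)*(-4972) + 4049 = -452/11 + 4049 = 44087/11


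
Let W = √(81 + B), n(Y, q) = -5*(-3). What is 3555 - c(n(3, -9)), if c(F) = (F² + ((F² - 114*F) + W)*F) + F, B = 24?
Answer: 25590 - 15*√105 ≈ 25436.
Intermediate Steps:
n(Y, q) = 15
W = √105 (W = √(81 + 24) = √105 ≈ 10.247)
c(F) = F + F² + F*(√105 + F² - 114*F) (c(F) = (F² + ((F² - 114*F) + √105)*F) + F = (F² + (√105 + F² - 114*F)*F) + F = (F² + F*(√105 + F² - 114*F)) + F = F + F² + F*(√105 + F² - 114*F))
3555 - c(n(3, -9)) = 3555 - 15*(1 + √105 + 15² - 113*15) = 3555 - 15*(1 + √105 + 225 - 1695) = 3555 - 15*(-1469 + √105) = 3555 - (-22035 + 15*√105) = 3555 + (22035 - 15*√105) = 25590 - 15*√105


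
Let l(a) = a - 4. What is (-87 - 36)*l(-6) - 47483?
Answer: -46253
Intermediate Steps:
l(a) = -4 + a
(-87 - 36)*l(-6) - 47483 = (-87 - 36)*(-4 - 6) - 47483 = -123*(-10) - 47483 = 1230 - 47483 = -46253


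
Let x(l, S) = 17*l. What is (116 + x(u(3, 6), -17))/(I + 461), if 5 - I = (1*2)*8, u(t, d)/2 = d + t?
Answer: 211/225 ≈ 0.93778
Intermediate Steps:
u(t, d) = 2*d + 2*t (u(t, d) = 2*(d + t) = 2*d + 2*t)
I = -11 (I = 5 - 1*2*8 = 5 - 2*8 = 5 - 1*16 = 5 - 16 = -11)
(116 + x(u(3, 6), -17))/(I + 461) = (116 + 17*(2*6 + 2*3))/(-11 + 461) = (116 + 17*(12 + 6))/450 = (116 + 17*18)*(1/450) = (116 + 306)*(1/450) = 422*(1/450) = 211/225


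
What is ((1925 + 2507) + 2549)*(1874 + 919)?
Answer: 19497933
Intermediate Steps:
((1925 + 2507) + 2549)*(1874 + 919) = (4432 + 2549)*2793 = 6981*2793 = 19497933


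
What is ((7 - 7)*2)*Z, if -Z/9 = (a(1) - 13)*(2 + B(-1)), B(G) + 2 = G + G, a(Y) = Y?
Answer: 0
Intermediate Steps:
B(G) = -2 + 2*G (B(G) = -2 + (G + G) = -2 + 2*G)
Z = -216 (Z = -9*(1 - 13)*(2 + (-2 + 2*(-1))) = -(-108)*(2 + (-2 - 2)) = -(-108)*(2 - 4) = -(-108)*(-2) = -9*24 = -216)
((7 - 7)*2)*Z = ((7 - 7)*2)*(-216) = (0*2)*(-216) = 0*(-216) = 0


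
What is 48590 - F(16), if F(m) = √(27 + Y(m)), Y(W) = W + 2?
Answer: 48590 - 3*√5 ≈ 48583.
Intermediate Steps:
Y(W) = 2 + W
F(m) = √(29 + m) (F(m) = √(27 + (2 + m)) = √(29 + m))
48590 - F(16) = 48590 - √(29 + 16) = 48590 - √45 = 48590 - 3*√5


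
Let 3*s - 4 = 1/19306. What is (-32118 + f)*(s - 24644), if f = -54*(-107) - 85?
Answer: 5387883725425/8274 ≈ 6.5118e+8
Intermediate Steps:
s = 77225/57918 (s = 4/3 + (1/3)/19306 = 4/3 + (1/3)*(1/19306) = 4/3 + 1/57918 = 77225/57918 ≈ 1.3334)
f = 5693 (f = 5778 - 85 = 5693)
(-32118 + f)*(s - 24644) = (-32118 + 5693)*(77225/57918 - 24644) = -26425*(-1427253967/57918) = 5387883725425/8274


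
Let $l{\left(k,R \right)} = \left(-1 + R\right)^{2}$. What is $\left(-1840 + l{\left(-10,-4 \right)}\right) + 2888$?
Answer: $1073$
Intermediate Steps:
$\left(-1840 + l{\left(-10,-4 \right)}\right) + 2888 = \left(-1840 + \left(-1 - 4\right)^{2}\right) + 2888 = \left(-1840 + \left(-5\right)^{2}\right) + 2888 = \left(-1840 + 25\right) + 2888 = -1815 + 2888 = 1073$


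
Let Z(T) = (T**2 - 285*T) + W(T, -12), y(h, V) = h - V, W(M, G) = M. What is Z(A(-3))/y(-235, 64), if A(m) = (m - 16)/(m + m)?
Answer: 32015/10764 ≈ 2.9743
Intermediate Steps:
A(m) = (-16 + m)/(2*m) (A(m) = (-16 + m)/((2*m)) = (-16 + m)*(1/(2*m)) = (-16 + m)/(2*m))
Z(T) = T**2 - 284*T (Z(T) = (T**2 - 285*T) + T = T**2 - 284*T)
Z(A(-3))/y(-235, 64) = (((1/2)*(-16 - 3)/(-3))*(-284 + (1/2)*(-16 - 3)/(-3)))/(-235 - 1*64) = (((1/2)*(-1/3)*(-19))*(-284 + (1/2)*(-1/3)*(-19)))/(-235 - 64) = (19*(-284 + 19/6)/6)/(-299) = ((19/6)*(-1685/6))*(-1/299) = -32015/36*(-1/299) = 32015/10764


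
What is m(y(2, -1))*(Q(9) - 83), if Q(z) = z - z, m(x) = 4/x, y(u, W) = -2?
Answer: 166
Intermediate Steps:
Q(z) = 0
m(y(2, -1))*(Q(9) - 83) = (4/(-2))*(0 - 83) = (4*(-½))*(-83) = -2*(-83) = 166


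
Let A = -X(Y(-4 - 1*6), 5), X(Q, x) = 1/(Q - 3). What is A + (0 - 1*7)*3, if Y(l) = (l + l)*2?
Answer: -902/43 ≈ -20.977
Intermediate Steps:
Y(l) = 4*l (Y(l) = (2*l)*2 = 4*l)
X(Q, x) = 1/(-3 + Q)
A = 1/43 (A = -1/(-3 + 4*(-4 - 1*6)) = -1/(-3 + 4*(-4 - 6)) = -1/(-3 + 4*(-10)) = -1/(-3 - 40) = -1/(-43) = -1*(-1/43) = 1/43 ≈ 0.023256)
A + (0 - 1*7)*3 = 1/43 + (0 - 1*7)*3 = 1/43 + (0 - 7)*3 = 1/43 - 7*3 = 1/43 - 21 = -902/43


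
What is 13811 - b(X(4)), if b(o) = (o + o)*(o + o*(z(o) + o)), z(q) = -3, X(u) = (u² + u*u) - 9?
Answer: -8407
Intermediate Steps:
X(u) = -9 + 2*u² (X(u) = (u² + u²) - 9 = 2*u² - 9 = -9 + 2*u²)
b(o) = 2*o*(o + o*(-3 + o)) (b(o) = (o + o)*(o + o*(-3 + o)) = (2*o)*(o + o*(-3 + o)) = 2*o*(o + o*(-3 + o)))
13811 - b(X(4)) = 13811 - 2*(-9 + 2*4²)²*(-2 + (-9 + 2*4²)) = 13811 - 2*(-9 + 2*16)²*(-2 + (-9 + 2*16)) = 13811 - 2*(-9 + 32)²*(-2 + (-9 + 32)) = 13811 - 2*23²*(-2 + 23) = 13811 - 2*529*21 = 13811 - 1*22218 = 13811 - 22218 = -8407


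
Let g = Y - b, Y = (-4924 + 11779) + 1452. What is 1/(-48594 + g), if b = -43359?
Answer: 1/3072 ≈ 0.00032552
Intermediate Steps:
Y = 8307 (Y = 6855 + 1452 = 8307)
g = 51666 (g = 8307 - 1*(-43359) = 8307 + 43359 = 51666)
1/(-48594 + g) = 1/(-48594 + 51666) = 1/3072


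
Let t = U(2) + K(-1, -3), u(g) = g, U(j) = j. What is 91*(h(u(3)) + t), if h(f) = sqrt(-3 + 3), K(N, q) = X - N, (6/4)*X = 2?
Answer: 1183/3 ≈ 394.33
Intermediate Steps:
X = 4/3 (X = (2/3)*2 = 4/3 ≈ 1.3333)
K(N, q) = 4/3 - N
h(f) = 0 (h(f) = sqrt(0) = 0)
t = 13/3 (t = 2 + (4/3 - 1*(-1)) = 2 + (4/3 + 1) = 2 + 7/3 = 13/3 ≈ 4.3333)
91*(h(u(3)) + t) = 91*(0 + 13/3) = 91*(13/3) = 1183/3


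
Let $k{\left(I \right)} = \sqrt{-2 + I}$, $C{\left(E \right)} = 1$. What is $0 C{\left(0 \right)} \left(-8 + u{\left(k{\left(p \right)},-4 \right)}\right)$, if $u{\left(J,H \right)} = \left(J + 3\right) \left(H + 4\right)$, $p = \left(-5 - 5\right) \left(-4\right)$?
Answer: $0$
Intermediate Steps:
$p = 40$ ($p = \left(-10\right) \left(-4\right) = 40$)
$u{\left(J,H \right)} = \left(3 + J\right) \left(4 + H\right)$
$0 C{\left(0 \right)} \left(-8 + u{\left(k{\left(p \right)},-4 \right)}\right) = 0 \cdot 1 \left(-8 + \left(12 + 3 \left(-4\right) + 4 \sqrt{-2 + 40} - 4 \sqrt{-2 + 40}\right)\right) = 0 \left(-8 + \left(12 - 12 + 4 \sqrt{38} - 4 \sqrt{38}\right)\right) = 0 \left(-8 + 0\right) = 0 \left(-8\right) = 0$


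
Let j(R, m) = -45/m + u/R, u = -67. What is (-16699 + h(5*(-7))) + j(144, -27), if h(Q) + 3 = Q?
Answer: -2409955/144 ≈ -16736.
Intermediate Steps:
h(Q) = -3 + Q
j(R, m) = -67/R - 45/m (j(R, m) = -45/m - 67/R = -67/R - 45/m)
(-16699 + h(5*(-7))) + j(144, -27) = (-16699 + (-3 + 5*(-7))) + (-67/144 - 45/(-27)) = (-16699 + (-3 - 35)) + (-67*1/144 - 45*(-1/27)) = (-16699 - 38) + (-67/144 + 5/3) = -16737 + 173/144 = -2409955/144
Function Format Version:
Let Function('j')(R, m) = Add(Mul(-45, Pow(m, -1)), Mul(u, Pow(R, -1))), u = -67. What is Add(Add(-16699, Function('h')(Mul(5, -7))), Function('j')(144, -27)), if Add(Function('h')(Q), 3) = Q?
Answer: Rational(-2409955, 144) ≈ -16736.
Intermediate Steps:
Function('h')(Q) = Add(-3, Q)
Function('j')(R, m) = Add(Mul(-67, Pow(R, -1)), Mul(-45, Pow(m, -1))) (Function('j')(R, m) = Add(Mul(-45, Pow(m, -1)), Mul(-67, Pow(R, -1))) = Add(Mul(-67, Pow(R, -1)), Mul(-45, Pow(m, -1))))
Add(Add(-16699, Function('h')(Mul(5, -7))), Function('j')(144, -27)) = Add(Add(-16699, Add(-3, Mul(5, -7))), Add(Mul(-67, Pow(144, -1)), Mul(-45, Pow(-27, -1)))) = Add(Add(-16699, Add(-3, -35)), Add(Mul(-67, Rational(1, 144)), Mul(-45, Rational(-1, 27)))) = Add(Add(-16699, -38), Add(Rational(-67, 144), Rational(5, 3))) = Add(-16737, Rational(173, 144)) = Rational(-2409955, 144)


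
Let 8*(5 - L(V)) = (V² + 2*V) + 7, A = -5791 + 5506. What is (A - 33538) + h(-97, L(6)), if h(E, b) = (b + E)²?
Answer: -1538991/64 ≈ -24047.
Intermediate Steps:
A = -285
L(V) = 33/8 - V/4 - V²/8 (L(V) = 5 - ((V² + 2*V) + 7)/8 = 5 - (7 + V² + 2*V)/8 = 5 + (-7/8 - V/4 - V²/8) = 33/8 - V/4 - V²/8)
h(E, b) = (E + b)²
(A - 33538) + h(-97, L(6)) = (-285 - 33538) + (-97 + (33/8 - ¼*6 - ⅛*6²))² = -33823 + (-97 + (33/8 - 3/2 - ⅛*36))² = -33823 + (-97 + (33/8 - 3/2 - 9/2))² = -33823 + (-97 - 15/8)² = -33823 + (-791/8)² = -33823 + 625681/64 = -1538991/64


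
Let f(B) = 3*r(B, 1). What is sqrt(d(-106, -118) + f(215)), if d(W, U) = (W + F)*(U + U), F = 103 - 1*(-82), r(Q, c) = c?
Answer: I*sqrt(18641) ≈ 136.53*I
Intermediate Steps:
f(B) = 3 (f(B) = 3*1 = 3)
F = 185 (F = 103 + 82 = 185)
d(W, U) = 2*U*(185 + W) (d(W, U) = (W + 185)*(U + U) = (185 + W)*(2*U) = 2*U*(185 + W))
sqrt(d(-106, -118) + f(215)) = sqrt(2*(-118)*(185 - 106) + 3) = sqrt(2*(-118)*79 + 3) = sqrt(-18644 + 3) = sqrt(-18641) = I*sqrt(18641)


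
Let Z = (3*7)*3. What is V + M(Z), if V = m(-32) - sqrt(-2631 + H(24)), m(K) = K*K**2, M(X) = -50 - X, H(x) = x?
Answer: -32881 - I*sqrt(2607) ≈ -32881.0 - 51.059*I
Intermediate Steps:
Z = 63 (Z = 21*3 = 63)
m(K) = K**3
V = -32768 - I*sqrt(2607) (V = (-32)**3 - sqrt(-2631 + 24) = -32768 - sqrt(-2607) = -32768 - I*sqrt(2607) ≈ -32768.0 - 51.059*I)
V + M(Z) = (-32768 - I*sqrt(2607)) + (-50 - 1*63) = (-32768 - I*sqrt(2607)) + (-50 - 63) = (-32768 - I*sqrt(2607)) - 113 = -32881 - I*sqrt(2607)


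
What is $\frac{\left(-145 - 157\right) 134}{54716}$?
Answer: $- \frac{10117}{13679} \approx -0.7396$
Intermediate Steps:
$\frac{\left(-145 - 157\right) 134}{54716} = \left(-302\right) 134 \cdot \frac{1}{54716} = \left(-40468\right) \frac{1}{54716} = - \frac{10117}{13679}$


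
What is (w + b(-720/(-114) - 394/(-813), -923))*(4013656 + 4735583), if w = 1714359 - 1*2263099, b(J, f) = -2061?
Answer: -4819089590439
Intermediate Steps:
w = -548740 (w = 1714359 - 2263099 = -548740)
(w + b(-720/(-114) - 394/(-813), -923))*(4013656 + 4735583) = (-548740 - 2061)*(4013656 + 4735583) = -550801*8749239 = -4819089590439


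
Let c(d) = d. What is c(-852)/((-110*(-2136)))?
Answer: -71/19580 ≈ -0.0036261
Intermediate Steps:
c(-852)/((-110*(-2136))) = -852/((-110*(-2136))) = -852/234960 = -852*1/234960 = -71/19580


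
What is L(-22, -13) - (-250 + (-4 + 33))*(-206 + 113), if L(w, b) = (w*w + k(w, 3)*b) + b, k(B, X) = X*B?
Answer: -19224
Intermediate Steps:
k(B, X) = B*X
L(w, b) = b + w² + 3*b*w (L(w, b) = (w*w + (w*3)*b) + b = (w² + (3*w)*b) + b = (w² + 3*b*w) + b = b + w² + 3*b*w)
L(-22, -13) - (-250 + (-4 + 33))*(-206 + 113) = (-13 + (-22)² + 3*(-13)*(-22)) - (-250 + (-4 + 33))*(-206 + 113) = (-13 + 484 + 858) - (-250 + 29)*(-93) = 1329 - (-221)*(-93) = 1329 - 1*20553 = 1329 - 20553 = -19224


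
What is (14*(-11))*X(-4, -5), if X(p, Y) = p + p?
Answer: 1232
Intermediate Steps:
X(p, Y) = 2*p
(14*(-11))*X(-4, -5) = (14*(-11))*(2*(-4)) = -154*(-8) = 1232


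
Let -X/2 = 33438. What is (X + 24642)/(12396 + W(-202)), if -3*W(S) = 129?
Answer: -42234/12353 ≈ -3.4189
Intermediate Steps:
X = -66876 (X = -2*33438 = -66876)
W(S) = -43 (W(S) = -1/3*129 = -43)
(X + 24642)/(12396 + W(-202)) = (-66876 + 24642)/(12396 - 43) = -42234/12353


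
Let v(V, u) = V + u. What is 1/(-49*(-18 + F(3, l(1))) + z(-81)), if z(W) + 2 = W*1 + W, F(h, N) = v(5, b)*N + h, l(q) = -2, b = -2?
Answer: 1/865 ≈ 0.0011561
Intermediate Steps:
F(h, N) = h + 3*N (F(h, N) = (5 - 2)*N + h = 3*N + h = h + 3*N)
z(W) = -2 + 2*W (z(W) = -2 + (W*1 + W) = -2 + (W + W) = -2 + 2*W)
1/(-49*(-18 + F(3, l(1))) + z(-81)) = 1/(-49*(-18 + (3 + 3*(-2))) + (-2 + 2*(-81))) = 1/(-49*(-18 + (3 - 6)) + (-2 - 162)) = 1/(-49*(-18 - 3) - 164) = 1/(-49*(-21) - 164) = 1/(1029 - 164) = 1/865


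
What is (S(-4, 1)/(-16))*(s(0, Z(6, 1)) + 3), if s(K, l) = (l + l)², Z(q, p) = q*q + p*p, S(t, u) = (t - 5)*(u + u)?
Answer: 49311/8 ≈ 6163.9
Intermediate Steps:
S(t, u) = 2*u*(-5 + t) (S(t, u) = (-5 + t)*(2*u) = 2*u*(-5 + t))
Z(q, p) = p² + q² (Z(q, p) = q² + p² = p² + q²)
s(K, l) = 4*l² (s(K, l) = (2*l)² = 4*l²)
(S(-4, 1)/(-16))*(s(0, Z(6, 1)) + 3) = ((2*1*(-5 - 4))/(-16))*(4*(1² + 6²)² + 3) = ((2*1*(-9))*(-1/16))*(4*(1 + 36)² + 3) = (-18*(-1/16))*(4*37² + 3) = 9*(4*1369 + 3)/8 = 9*(5476 + 3)/8 = (9/8)*5479 = 49311/8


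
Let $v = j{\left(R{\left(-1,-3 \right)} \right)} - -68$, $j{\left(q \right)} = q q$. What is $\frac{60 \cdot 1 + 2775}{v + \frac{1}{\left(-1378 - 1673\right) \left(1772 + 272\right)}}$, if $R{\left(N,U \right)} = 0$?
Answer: $\frac{17679751740}{424064591} \approx 41.691$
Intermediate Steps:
$j{\left(q \right)} = q^{2}$
$v = 68$ ($v = 0^{2} - -68 = 0 + 68 = 68$)
$\frac{60 \cdot 1 + 2775}{v + \frac{1}{\left(-1378 - 1673\right) \left(1772 + 272\right)}} = \frac{60 \cdot 1 + 2775}{68 + \frac{1}{\left(-1378 - 1673\right) \left(1772 + 272\right)}} = \frac{60 + 2775}{68 + \frac{1}{\left(-3051\right) 2044}} = \frac{2835}{68 + \frac{1}{-6236244}} = \frac{2835}{68 - \frac{1}{6236244}} = \frac{2835}{\frac{424064591}{6236244}} = 2835 \cdot \frac{6236244}{424064591} = \frac{17679751740}{424064591}$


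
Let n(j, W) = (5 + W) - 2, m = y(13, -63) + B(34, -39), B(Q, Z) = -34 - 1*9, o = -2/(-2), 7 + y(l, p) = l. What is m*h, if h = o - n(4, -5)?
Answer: -111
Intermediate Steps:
y(l, p) = -7 + l
o = 1 (o = -2*(-½) = 1)
B(Q, Z) = -43 (B(Q, Z) = -34 - 9 = -43)
m = -37 (m = (-7 + 13) - 43 = 6 - 43 = -37)
n(j, W) = 3 + W
h = 3 (h = 1 - (3 - 5) = 1 - 1*(-2) = 1 + 2 = 3)
m*h = -37*3 = -111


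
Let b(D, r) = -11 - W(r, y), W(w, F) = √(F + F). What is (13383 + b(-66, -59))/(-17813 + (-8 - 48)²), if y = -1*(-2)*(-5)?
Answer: -13372/14677 + 2*I*√5/14677 ≈ -0.91109 + 0.0003047*I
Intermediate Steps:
y = -10 (y = 2*(-5) = -10)
W(w, F) = √2*√F (W(w, F) = √(2*F) = √2*√F)
b(D, r) = -11 - 2*I*√5 (b(D, r) = -11 - √2*√(-10) = -11 - √2*I*√10 = -11 - 2*I*√5)
(13383 + b(-66, -59))/(-17813 + (-8 - 48)²) = (13383 + (-11 - 2*I*√5))/(-17813 + (-8 - 48)²) = (13372 - 2*I*√5)/(-17813 + (-56)²) = (13372 - 2*I*√5)/(-17813 + 3136) = (13372 - 2*I*√5)/(-14677) = (13372 - 2*I*√5)*(-1/14677) = -13372/14677 + 2*I*√5/14677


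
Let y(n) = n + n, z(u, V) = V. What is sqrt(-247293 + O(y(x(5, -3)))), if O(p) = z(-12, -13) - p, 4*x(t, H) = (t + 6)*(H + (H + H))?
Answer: I*sqrt(989026)/2 ≈ 497.25*I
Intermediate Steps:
x(t, H) = 3*H*(6 + t)/4 (x(t, H) = ((t + 6)*(H + (H + H)))/4 = ((6 + t)*(H + 2*H))/4 = ((6 + t)*(3*H))/4 = (3*H*(6 + t))/4 = 3*H*(6 + t)/4)
y(n) = 2*n
O(p) = -13 - p
sqrt(-247293 + O(y(x(5, -3)))) = sqrt(-247293 + (-13 - 2*(3/4)*(-3)*(6 + 5))) = sqrt(-247293 + (-13 - 2*(3/4)*(-3)*11)) = sqrt(-247293 + (-13 - 2*(-99)/4)) = sqrt(-247293 + (-13 - 1*(-99/2))) = sqrt(-247293 + (-13 + 99/2)) = sqrt(-247293 + 73/2) = sqrt(-494513/2) = I*sqrt(989026)/2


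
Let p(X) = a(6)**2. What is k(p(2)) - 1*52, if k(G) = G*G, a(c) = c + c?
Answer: 20684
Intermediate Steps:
a(c) = 2*c
p(X) = 144 (p(X) = (2*6)**2 = 12**2 = 144)
k(G) = G**2
k(p(2)) - 1*52 = 144**2 - 1*52 = 20736 - 52 = 20684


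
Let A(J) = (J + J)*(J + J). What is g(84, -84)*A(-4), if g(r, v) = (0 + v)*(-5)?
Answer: 26880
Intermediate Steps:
g(r, v) = -5*v (g(r, v) = v*(-5) = -5*v)
A(J) = 4*J² (A(J) = (2*J)*(2*J) = 4*J²)
g(84, -84)*A(-4) = (-5*(-84))*(4*(-4)²) = 420*(4*16) = 420*64 = 26880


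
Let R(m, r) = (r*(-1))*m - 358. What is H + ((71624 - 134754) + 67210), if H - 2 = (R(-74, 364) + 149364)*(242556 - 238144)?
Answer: 776260186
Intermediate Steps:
R(m, r) = -358 - m*r (R(m, r) = (-r)*m - 358 = -m*r - 358 = -358 - m*r)
H = 776256106 (H = 2 + ((-358 - 1*(-74)*364) + 149364)*(242556 - 238144) = 2 + ((-358 + 26936) + 149364)*4412 = 2 + (26578 + 149364)*4412 = 2 + 175942*4412 = 2 + 776256104 = 776256106)
H + ((71624 - 134754) + 67210) = 776256106 + ((71624 - 134754) + 67210) = 776256106 + (-63130 + 67210) = 776256106 + 4080 = 776260186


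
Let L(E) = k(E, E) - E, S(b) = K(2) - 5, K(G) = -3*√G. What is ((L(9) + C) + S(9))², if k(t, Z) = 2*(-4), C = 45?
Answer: 547 - 138*√2 ≈ 351.84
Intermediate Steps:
k(t, Z) = -8
S(b) = -5 - 3*√2 (S(b) = -3*√2 - 5 = -5 - 3*√2)
L(E) = -8 - E
((L(9) + C) + S(9))² = (((-8 - 1*9) + 45) + (-5 - 3*√2))² = (((-8 - 9) + 45) + (-5 - 3*√2))² = ((-17 + 45) + (-5 - 3*√2))² = (28 + (-5 - 3*√2))² = (23 - 3*√2)²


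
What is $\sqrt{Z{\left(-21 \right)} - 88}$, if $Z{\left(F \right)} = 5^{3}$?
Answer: $\sqrt{37} \approx 6.0828$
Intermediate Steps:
$Z{\left(F \right)} = 125$
$\sqrt{Z{\left(-21 \right)} - 88} = \sqrt{125 - 88} = \sqrt{37}$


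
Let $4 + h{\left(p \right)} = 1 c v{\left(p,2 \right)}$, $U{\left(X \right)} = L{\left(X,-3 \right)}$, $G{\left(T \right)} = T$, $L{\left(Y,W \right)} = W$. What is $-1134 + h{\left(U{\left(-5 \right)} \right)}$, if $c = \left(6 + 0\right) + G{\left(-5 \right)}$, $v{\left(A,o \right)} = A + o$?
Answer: $-1139$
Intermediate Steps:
$c = 1$ ($c = \left(6 + 0\right) - 5 = 6 - 5 = 1$)
$U{\left(X \right)} = -3$
$h{\left(p \right)} = -2 + p$ ($h{\left(p \right)} = -4 + 1 \cdot 1 \left(p + 2\right) = -4 + 1 \left(2 + p\right) = -4 + \left(2 + p\right) = -2 + p$)
$-1134 + h{\left(U{\left(-5 \right)} \right)} = -1134 - 5 = -1139$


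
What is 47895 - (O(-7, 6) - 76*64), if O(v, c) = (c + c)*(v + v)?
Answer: 52927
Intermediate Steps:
O(v, c) = 4*c*v (O(v, c) = (2*c)*(2*v) = 4*c*v)
47895 - (O(-7, 6) - 76*64) = 47895 - (4*6*(-7) - 76*64) = 47895 - (-168 - 4864) = 47895 - 1*(-5032) = 47895 + 5032 = 52927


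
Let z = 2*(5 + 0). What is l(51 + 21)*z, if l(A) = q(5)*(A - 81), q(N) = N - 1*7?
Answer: 180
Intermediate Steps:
q(N) = -7 + N (q(N) = N - 7 = -7 + N)
l(A) = 162 - 2*A (l(A) = (-7 + 5)*(A - 81) = -2*(-81 + A) = 162 - 2*A)
z = 10 (z = 2*5 = 10)
l(51 + 21)*z = (162 - 2*(51 + 21))*10 = (162 - 2*72)*10 = (162 - 144)*10 = 18*10 = 180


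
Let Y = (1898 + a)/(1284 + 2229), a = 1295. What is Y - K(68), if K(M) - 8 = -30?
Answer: 80479/3513 ≈ 22.909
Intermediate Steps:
K(M) = -22 (K(M) = 8 - 30 = -22)
Y = 3193/3513 (Y = (1898 + 1295)/(1284 + 2229) = 3193/3513 ≈ 0.90891)
Y - K(68) = 3193/3513 - 1*(-22) = 3193/3513 + 22 = 80479/3513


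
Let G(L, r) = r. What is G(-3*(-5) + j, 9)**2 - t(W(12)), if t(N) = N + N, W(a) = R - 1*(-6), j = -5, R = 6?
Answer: 57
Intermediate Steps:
W(a) = 12 (W(a) = 6 - 1*(-6) = 6 + 6 = 12)
t(N) = 2*N
G(-3*(-5) + j, 9)**2 - t(W(12)) = 9**2 - 2*12 = 81 - 1*24 = 81 - 24 = 57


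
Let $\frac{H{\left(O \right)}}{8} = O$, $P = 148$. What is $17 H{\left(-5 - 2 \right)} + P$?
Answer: $-804$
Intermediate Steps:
$H{\left(O \right)} = 8 O$
$17 H{\left(-5 - 2 \right)} + P = 17 \cdot 8 \left(-5 - 2\right) + 148 = 17 \cdot 8 \left(-7\right) + 148 = 17 \left(-56\right) + 148 = -952 + 148 = -804$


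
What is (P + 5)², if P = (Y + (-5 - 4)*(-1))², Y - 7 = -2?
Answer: 40401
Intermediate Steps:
Y = 5 (Y = 7 - 2 = 5)
P = 196 (P = (5 + (-5 - 4)*(-1))² = (5 - 9*(-1))² = (5 + 9)² = 14² = 196)
(P + 5)² = (196 + 5)² = 201² = 40401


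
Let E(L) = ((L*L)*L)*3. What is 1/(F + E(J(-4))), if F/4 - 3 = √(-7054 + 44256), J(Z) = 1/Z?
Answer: -48960/2437485047 + 16384*√37202/2437485047 ≈ 0.0012764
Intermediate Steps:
F = 12 + 4*√37202 (F = 12 + 4*√(-7054 + 44256) = 12 + 4*√37202 ≈ 783.51)
E(L) = 3*L³ (E(L) = (L²*L)*3 = L³*3 = 3*L³)
1/(F + E(J(-4))) = 1/((12 + 4*√37202) + 3*(1/(-4))³) = 1/((12 + 4*√37202) + 3*(-¼)³) = 1/((12 + 4*√37202) + 3*(-1/64)) = 1/((12 + 4*√37202) - 3/64) = 1/(765/64 + 4*√37202)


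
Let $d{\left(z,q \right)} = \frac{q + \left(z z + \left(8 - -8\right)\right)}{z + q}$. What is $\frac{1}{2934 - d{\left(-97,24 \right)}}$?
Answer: $\frac{73}{223631} \approx 0.00032643$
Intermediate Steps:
$d{\left(z,q \right)} = \frac{16 + q + z^{2}}{q + z}$ ($d{\left(z,q \right)} = \frac{q + \left(z^{2} + \left(8 + 8\right)\right)}{q + z} = \frac{q + \left(z^{2} + 16\right)}{q + z} = \frac{q + \left(16 + z^{2}\right)}{q + z} = \frac{16 + q + z^{2}}{q + z}$)
$\frac{1}{2934 - d{\left(-97,24 \right)}} = \frac{1}{2934 - \frac{16 + 24 + \left(-97\right)^{2}}{24 - 97}} = \frac{1}{2934 - \frac{16 + 24 + 9409}{-73}} = \frac{1}{2934 - \left(- \frac{1}{73}\right) 9449} = \frac{1}{2934 - - \frac{9449}{73}} = \frac{1}{2934 + \frac{9449}{73}} = \frac{1}{\frac{223631}{73}} = \frac{73}{223631}$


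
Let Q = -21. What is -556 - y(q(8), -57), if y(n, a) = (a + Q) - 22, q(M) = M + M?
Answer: -456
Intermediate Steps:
q(M) = 2*M
y(n, a) = -43 + a (y(n, a) = (a - 21) - 22 = (-21 + a) - 22 = -43 + a)
-556 - y(q(8), -57) = -556 - (-43 - 57) = -556 - 1*(-100) = -556 + 100 = -456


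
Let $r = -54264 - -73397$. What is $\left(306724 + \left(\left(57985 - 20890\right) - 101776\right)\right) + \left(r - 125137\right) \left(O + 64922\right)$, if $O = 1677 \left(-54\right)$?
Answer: $2717760587$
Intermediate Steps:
$O = -90558$
$r = 19133$ ($r = -54264 + 73397 = 19133$)
$\left(306724 + \left(\left(57985 - 20890\right) - 101776\right)\right) + \left(r - 125137\right) \left(O + 64922\right) = \left(306724 + \left(\left(57985 - 20890\right) - 101776\right)\right) + \left(19133 - 125137\right) \left(-90558 + 64922\right) = \left(306724 + \left(37095 - 101776\right)\right) - -2717518544 = \left(306724 - 64681\right) + 2717518544 = 242043 + 2717518544 = 2717760587$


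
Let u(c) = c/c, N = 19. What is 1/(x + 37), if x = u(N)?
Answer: 1/38 ≈ 0.026316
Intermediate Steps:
u(c) = 1
x = 1
1/(x + 37) = 1/(1 + 37) = 1/38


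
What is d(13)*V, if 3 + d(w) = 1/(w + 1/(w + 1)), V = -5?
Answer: 2675/183 ≈ 14.617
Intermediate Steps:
d(w) = -3 + 1/(w + 1/(1 + w)) (d(w) = -3 + 1/(w + 1/(w + 1)) = -3 + 1/(w + 1/(1 + w)))
d(13)*V = ((-2 - 3*13² - 2*13)/(1 + 13 + 13²))*(-5) = ((-2 - 3*169 - 26)/(1 + 13 + 169))*(-5) = ((-2 - 507 - 26)/183)*(-5) = ((1/183)*(-535))*(-5) = -535/183*(-5) = 2675/183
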